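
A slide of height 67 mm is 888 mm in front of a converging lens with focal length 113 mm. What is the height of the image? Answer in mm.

9.77 mm

1/d_i = 1/f − 1/d_o = 1/(113.0) − 1/(888) = 0.007723, so d_i = 129.5 mm.
m = −d_i/d_o = -0.1458.
|h_i| = |m|·h_o = 0.1458 × 67 = 9.77 mm. The image is real, inverted and reduced, on the far side of the lens.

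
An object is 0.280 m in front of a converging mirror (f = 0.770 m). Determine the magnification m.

1/d_i = 1/f − 1/d_o = 1/(0.7700) − 1/(0.280) = -2.273, so d_i = -0.4400 m.
m = −d_i/d_o = −(-0.4400)/(0.280) = +1.57.
The image is virtual, upright and enlarged, behind the mirror.

m = +1.57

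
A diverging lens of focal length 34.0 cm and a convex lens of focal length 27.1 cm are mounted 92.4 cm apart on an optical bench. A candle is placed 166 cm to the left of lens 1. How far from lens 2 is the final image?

Lens 1 is diverging, so f₁ = −34.0 cm.
Lens 1: 1/d_i1 = 1/f₁ − 1/d_o1 = 1/(-34.0) − 1/(166) = -0.03544, so d_i1 = -28.22 cm.
The intermediate image is 28.22 cm to the left of lens 1 (virtual), which is 92.4 − (-28.22) = 120.6 cm to the left of lens 2, so d_o2 = +120.6 cm.
Lens 2: 1/d_i2 = 1/f₂ − 1/d_o2 = 1/(27.1) − 1/(120.6) = 0.02861, so d_i2 = 35.0 cm.
The final image is real, 35.0 cm to the right of lens 2 (overall magnification ≈ -0.049).

35.0 cm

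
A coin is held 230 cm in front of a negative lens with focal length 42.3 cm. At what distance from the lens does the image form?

35.7 cm

For a negative lens, f = -42.3 cm.
Lens equation: 1/v = 1/f − 1/u = 1/(-42.30) − 1/(230) = -0.02364 − 0.004348 = -0.02799, so v = -35.7 cm.
The image is virtual, upright and reduced, on the same side as the object.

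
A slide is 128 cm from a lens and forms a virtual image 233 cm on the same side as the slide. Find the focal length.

Virtual image ⇒ d_i = −233 cm.
1/f = 1/d_o + 1/d_i = 1/(128) + 1/(-233) = 0.003521, so f = 284 cm.
Since f is positive, the lens is converging.

f = 284 cm (converging)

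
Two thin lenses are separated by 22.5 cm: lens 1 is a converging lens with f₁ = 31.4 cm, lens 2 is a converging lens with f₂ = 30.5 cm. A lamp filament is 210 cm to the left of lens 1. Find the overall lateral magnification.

Lens 1: 1/d_i1 = 1/(31.4) − 1/(210) = 0.02709, so d_i1 = 36.92 cm; m₁ = −d_i1/d_o1 = -0.1758.
d_o2 = 22.5 − (36.92) = -14.42 cm (virtual object).
Lens 2: 1/d_i2 = 1/(30.5) − 1/(-14.42) = 0.1021, so d_i2 = 9.791 cm; m₂ = −d_i2/d_o2 = +0.6790.
m = m₁·m₂ = (-0.1758)(+0.6790) = -0.119.

m = -0.119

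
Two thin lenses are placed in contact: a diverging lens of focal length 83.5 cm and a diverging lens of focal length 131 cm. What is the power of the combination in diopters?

P₁ = 1/f₁ = 1/(-0.835 m) = -1.198 D; P₂ = 1/f₂ = 1/(-1.31 m) = -0.7634 D.
For thin lenses in contact, P = P₁ + P₂ = (-1.198) + (-0.7634) = -1.96 D.

P = -1.96 D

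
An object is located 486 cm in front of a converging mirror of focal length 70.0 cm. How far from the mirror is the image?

Mirror equation: 1/d_i = 1/f − 1/d_o = 1/(70.00) − 1/(486) = 0.01429 − 0.002058 = 0.01223, so d_i = 81.8 cm.
The image is real, inverted and reduced, in front of the mirror.

81.8 cm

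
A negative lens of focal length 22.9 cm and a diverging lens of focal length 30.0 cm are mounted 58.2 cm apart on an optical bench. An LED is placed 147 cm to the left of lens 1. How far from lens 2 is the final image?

21.7 cm

Lens 1 is diverging, so f₁ = −22.9 cm.
Lens 1: 1/d_i1 = 1/f₁ − 1/d_o1 = 1/(-22.9) − 1/(147) = -0.05047, so d_i1 = -19.81 cm.
The intermediate image is 19.81 cm to the left of lens 1 (virtual), which is 58.2 − (-19.81) = 78.01 cm to the left of lens 2, so d_o2 = +78.01 cm.
Lens 2 is diverging, so f₂ = −30.0 cm.
Lens 2: 1/d_i2 = 1/f₂ − 1/d_o2 = 1/(-30.0) − 1/(78.01) = -0.04615, so d_i2 = -21.7 cm.
The final image is virtual, 21.7 cm to the left of lens 2 (overall magnification ≈ 0.037).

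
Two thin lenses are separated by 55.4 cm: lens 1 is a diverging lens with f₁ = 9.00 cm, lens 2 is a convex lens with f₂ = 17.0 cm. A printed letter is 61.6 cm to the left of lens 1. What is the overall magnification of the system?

m = -0.0469

f₁ = −9.00 cm (diverging).
Lens 1: 1/d_i1 = 1/(-9.00) − 1/(61.6) = -0.1273, so d_i1 = -7.853 cm; m₁ = −d_i1/d_o1 = +0.1275.
d_o2 = 55.4 − (-7.853) = 63.25 cm.
Lens 2: 1/d_i2 = 1/(17.0) − 1/(63.25) = 0.04301, so d_i2 = 23.25 cm; m₂ = −d_i2/d_o2 = -0.3676.
m = m₁·m₂ = (+0.1275)(-0.3676) = -0.0469.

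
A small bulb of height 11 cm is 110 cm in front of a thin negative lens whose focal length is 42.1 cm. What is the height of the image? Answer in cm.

For a negative lens, f = -42.1 cm.
1/d_i = 1/f − 1/d_o = 1/(-42.10) − 1/(110) = -0.03284, so d_i = -30.45 cm.
m = −d_i/d_o = +0.2768.
|h_i| = |m|·h_o = 0.2768 × 11 = 3.04 cm. The image is virtual, upright and reduced, on the same side as the object.

3.04 cm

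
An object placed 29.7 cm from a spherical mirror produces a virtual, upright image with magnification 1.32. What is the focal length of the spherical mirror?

f = 123 cm (concave)

m = −d_i/d_o ⇒ d_i = −m·d_o = −(+1.32)·(29.7) = -39.20 cm.
1/f = 1/d_o + 1/d_i = 1/(29.7) + 1/(-39.20) = 0.008160, so f = 123 cm.
Since f is positive, the spherical mirror is concave.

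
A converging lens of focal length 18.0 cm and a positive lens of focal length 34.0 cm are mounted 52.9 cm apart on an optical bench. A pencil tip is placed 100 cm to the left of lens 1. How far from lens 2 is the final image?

Lens 1: 1/d_i1 = 1/f₁ − 1/d_o1 = 1/(18.0) − 1/(100) = 0.04556, so d_i1 = 21.95 cm.
The intermediate image is 21.95 cm to the right of lens 1, which is 52.9 − (21.95) = 30.95 cm to the left of lens 2, so d_o2 = +30.95 cm.
Lens 2: 1/d_i2 = 1/f₂ − 1/d_o2 = 1/(34.0) − 1/(30.95) = -0.002898, so d_i2 = -345 cm.
The final image is virtual, 345 cm to the left of lens 2 (overall magnification ≈ -2.4).

345 cm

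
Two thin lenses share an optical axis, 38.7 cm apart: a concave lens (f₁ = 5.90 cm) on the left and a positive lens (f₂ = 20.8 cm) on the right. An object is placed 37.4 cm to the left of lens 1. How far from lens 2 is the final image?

39.6 cm

Lens 1 is diverging, so f₁ = −5.90 cm.
Lens 1: 1/d_i1 = 1/f₁ − 1/d_o1 = 1/(-5.90) − 1/(37.4) = -0.1962, so d_i1 = -5.096 cm.
The intermediate image is 5.096 cm to the left of lens 1 (virtual), which is 38.7 − (-5.096) = 43.80 cm to the left of lens 2, so d_o2 = +43.80 cm.
Lens 2: 1/d_i2 = 1/f₂ − 1/d_o2 = 1/(20.8) − 1/(43.80) = 0.02525, so d_i2 = 39.6 cm.
The final image is real, 39.6 cm to the right of lens 2 (overall magnification ≈ -0.12).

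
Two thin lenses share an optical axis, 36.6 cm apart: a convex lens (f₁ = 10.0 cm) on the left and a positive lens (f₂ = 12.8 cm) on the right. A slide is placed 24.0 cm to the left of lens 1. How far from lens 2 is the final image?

Lens 1: 1/d_i1 = 1/f₁ − 1/d_o1 = 1/(10.0) − 1/(24.0) = 0.05833, so d_i1 = 17.14 cm.
The intermediate image is 17.14 cm to the right of lens 1, which is 36.6 − (17.14) = 19.46 cm to the left of lens 2, so d_o2 = +19.46 cm.
Lens 2: 1/d_i2 = 1/f₂ − 1/d_o2 = 1/(12.8) − 1/(19.46) = 0.02674, so d_i2 = 37.4 cm.
The final image is real, 37.4 cm to the right of lens 2 (overall magnification ≈ 1.4).

37.4 cm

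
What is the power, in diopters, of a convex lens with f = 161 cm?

P = +0.621 D

f = 161 cm = 1.61 m.
P = 1/f = 1/(1.61 m) = +0.621 D.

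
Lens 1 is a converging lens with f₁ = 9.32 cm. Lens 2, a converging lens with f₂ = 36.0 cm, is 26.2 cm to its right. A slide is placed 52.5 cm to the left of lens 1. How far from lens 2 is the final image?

25.3 cm

Lens 1: 1/d_i1 = 1/f₁ − 1/d_o1 = 1/(9.32) − 1/(52.5) = 0.08825, so d_i1 = 11.33 cm.
The intermediate image is 11.33 cm to the right of lens 1, which is 26.2 − (11.33) = 14.87 cm to the left of lens 2, so d_o2 = +14.87 cm.
Lens 2: 1/d_i2 = 1/f₂ − 1/d_o2 = 1/(36.0) − 1/(14.87) = -0.03947, so d_i2 = -25.3 cm.
The final image is virtual, 25.3 cm to the left of lens 2 (overall magnification ≈ -0.37).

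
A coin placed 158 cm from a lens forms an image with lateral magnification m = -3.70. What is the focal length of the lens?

f = 124 cm (converging)

m = −d_i/d_o ⇒ d_i = −m·d_o = −(-3.70)·(158) = 584.6 cm.
1/f = 1/d_o + 1/d_i = 1/(158) + 1/(584.6) = 0.008040, so f = 124 cm.
Since f is positive, the lens is converging.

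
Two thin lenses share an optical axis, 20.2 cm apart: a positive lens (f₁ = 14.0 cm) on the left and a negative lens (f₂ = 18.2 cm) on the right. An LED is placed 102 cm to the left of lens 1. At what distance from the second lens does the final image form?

3.26 cm

Lens 1: 1/d_i1 = 1/f₁ − 1/d_o1 = 1/(14.0) − 1/(102) = 0.06162, so d_i1 = 16.23 cm.
The intermediate image is 16.23 cm to the right of lens 1, which is 20.2 − (16.23) = 3.970 cm to the left of lens 2, so d_o2 = +3.970 cm.
Lens 2 is diverging, so f₂ = −18.2 cm.
Lens 2: 1/d_i2 = 1/f₂ − 1/d_o2 = 1/(-18.2) − 1/(3.970) = -0.3068, so d_i2 = -3.26 cm.
The final image is virtual, 3.26 cm to the left of lens 2 (overall magnification ≈ -0.13).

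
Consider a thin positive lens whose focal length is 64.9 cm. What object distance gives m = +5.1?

m = −d_i/d_o ⇒ d_i = −m·d_o.
1/f = 1/d_o + 1/d_i = 1/d_o − 1/(m·d_o) = (1 − 1/m)/d_o, so d_o = f(1 − 1/m) = (64.90)(1 − 1/(+5.1)) = 52.2 cm.

52.2 cm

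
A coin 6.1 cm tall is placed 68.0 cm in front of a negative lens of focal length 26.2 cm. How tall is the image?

For a negative lens, f = -26.2 cm.
1/d_i = 1/f − 1/d_o = 1/(-26.20) − 1/(68.0) = -0.05287, so d_i = -18.91 cm.
m = −d_i/d_o = +0.2781.
|h_i| = |m|·h_o = 0.2781 × 6.1 = 1.70 cm. The image is virtual, upright and reduced, on the same side as the object.

1.70 cm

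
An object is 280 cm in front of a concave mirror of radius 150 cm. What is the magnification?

m = -0.366

f = R/2 = 150/2 = 75.00 cm.
1/d_i = 1/f − 1/d_o = 1/(75.00) − 1/(280) = 0.009762, so d_i = 102.4 cm.
m = −d_i/d_o = −(102.4)/(280) = -0.366.
The image is real, inverted and reduced, in front of the mirror.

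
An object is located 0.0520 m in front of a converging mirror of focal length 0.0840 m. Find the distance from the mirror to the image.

Mirror equation: 1/v = 1/f − 1/u = 1/(0.08400) − 1/(0.0520) = 11.90 − 19.23 = -7.326, so v = -0.137 m.
The image is virtual, upright and enlarged, behind the mirror.

0.137 m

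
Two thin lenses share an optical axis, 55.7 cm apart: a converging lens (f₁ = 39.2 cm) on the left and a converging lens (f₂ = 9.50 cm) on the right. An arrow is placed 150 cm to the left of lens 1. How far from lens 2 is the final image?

Lens 1: 1/d_i1 = 1/f₁ − 1/d_o1 = 1/(39.2) − 1/(150) = 0.01884, so d_i1 = 53.07 cm.
The intermediate image is 53.07 cm to the right of lens 1, which is 55.7 − (53.07) = 2.630 cm to the left of lens 2, so d_o2 = +2.630 cm.
Lens 2: 1/d_i2 = 1/f₂ − 1/d_o2 = 1/(9.50) − 1/(2.630) = -0.2750, so d_i2 = -3.64 cm.
The final image is virtual, 3.64 cm to the left of lens 2 (overall magnification ≈ -0.49).

3.64 cm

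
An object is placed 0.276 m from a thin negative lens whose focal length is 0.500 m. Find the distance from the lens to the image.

0.178 m

For a negative lens, f = -0.500 m.
Lens equation: 1/s_i = 1/f − 1/s_o = 1/(-0.5000) − 1/(0.276) = -2.000 − 3.623 = -5.623, so s_i = -0.178 m.
The image is virtual, upright and reduced, on the same side as the object.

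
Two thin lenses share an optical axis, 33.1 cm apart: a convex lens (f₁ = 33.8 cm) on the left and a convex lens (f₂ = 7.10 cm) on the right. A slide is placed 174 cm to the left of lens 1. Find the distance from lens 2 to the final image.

Lens 1: 1/d_i1 = 1/f₁ − 1/d_o1 = 1/(33.8) − 1/(174) = 0.02384, so d_i1 = 41.95 cm.
The intermediate image is 41.95 cm to the right of lens 1, which lies 8.850 cm to the right of lens 2 — a virtual object — so d_o2 = −8.850 cm.
Lens 2: 1/d_i2 = 1/f₂ − 1/d_o2 = 1/(7.10) − 1/(-8.850) = 0.2538, so d_i2 = 3.94 cm.
The final image is real, 3.94 cm to the right of lens 2 (overall magnification ≈ -0.11).

3.94 cm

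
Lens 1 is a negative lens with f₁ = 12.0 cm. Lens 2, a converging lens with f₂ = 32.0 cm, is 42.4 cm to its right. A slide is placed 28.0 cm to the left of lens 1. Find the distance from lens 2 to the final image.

Lens 1 is diverging, so f₁ = −12.0 cm.
Lens 1: 1/d_i1 = 1/f₁ − 1/d_o1 = 1/(-12.0) − 1/(28.0) = -0.1190, so d_i1 = -8.400 cm.
The intermediate image is 8.400 cm to the left of lens 1 (virtual), which is 42.4 − (-8.400) = 50.80 cm to the left of lens 2, so d_o2 = +50.80 cm.
Lens 2: 1/d_i2 = 1/f₂ − 1/d_o2 = 1/(32.0) − 1/(50.80) = 0.01156, so d_i2 = 86.5 cm.
The final image is real, 86.5 cm to the right of lens 2 (overall magnification ≈ -0.51).

86.5 cm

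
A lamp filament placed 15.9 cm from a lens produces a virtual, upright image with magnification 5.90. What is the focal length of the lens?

f = 19.1 cm (converging)

m = −d_i/d_o ⇒ d_i = −m·d_o = −(+5.90)·(15.9) = -93.81 cm.
1/f = 1/d_o + 1/d_i = 1/(15.9) + 1/(-93.81) = 0.05223, so f = 19.1 cm.
Since f is positive, the lens is converging.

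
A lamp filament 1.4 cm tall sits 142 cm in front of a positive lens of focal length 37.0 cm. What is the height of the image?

1/d_i = 1/f − 1/d_o = 1/(37.00) − 1/(142) = 0.01998, so d_i = 50.04 cm.
m = −d_i/d_o = -0.3524.
|h_i| = |m|·h_o = 0.3524 × 1.4 = 0.493 cm. The image is real, inverted and reduced, on the far side of the lens.

0.493 cm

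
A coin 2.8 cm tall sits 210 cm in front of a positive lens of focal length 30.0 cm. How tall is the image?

0.467 cm

1/d_i = 1/f − 1/d_o = 1/(30.00) − 1/(210) = 0.02857, so d_i = 35.00 cm.
m = −d_i/d_o = -0.1667.
|h_i| = |m|·h_o = 0.1667 × 2.8 = 0.467 cm. The image is real, inverted and reduced, on the far side of the lens.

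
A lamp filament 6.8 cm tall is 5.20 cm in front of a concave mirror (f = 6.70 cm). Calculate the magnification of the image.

m = +4.47

1/d_i = 1/f − 1/d_o = 1/(6.700) − 1/(5.20) = -0.04305, so d_i = -23.23 cm.
m = −d_i/d_o = −(-23.23)/(5.20) = +4.47.
The image is virtual, upright and enlarged, behind the mirror.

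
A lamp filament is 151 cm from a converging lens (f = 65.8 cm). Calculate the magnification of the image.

1/d_i = 1/f − 1/d_o = 1/(65.80) − 1/(151) = 0.008575, so d_i = 116.6 cm.
m = −d_i/d_o = −(116.6)/(151) = -0.772.
The image is real, inverted and reduced, on the far side of the lens.

m = -0.772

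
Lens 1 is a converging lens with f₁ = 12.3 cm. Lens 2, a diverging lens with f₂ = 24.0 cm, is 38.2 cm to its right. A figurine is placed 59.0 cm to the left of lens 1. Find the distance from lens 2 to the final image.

Lens 1: 1/d_i1 = 1/f₁ − 1/d_o1 = 1/(12.3) − 1/(59.0) = 0.06435, so d_i1 = 15.54 cm.
The intermediate image is 15.54 cm to the right of lens 1, which is 38.2 − (15.54) = 22.66 cm to the left of lens 2, so d_o2 = +22.66 cm.
Lens 2 is diverging, so f₂ = −24.0 cm.
Lens 2: 1/d_i2 = 1/f₂ − 1/d_o2 = 1/(-24.0) − 1/(22.66) = -0.08580, so d_i2 = -11.7 cm.
The final image is virtual, 11.7 cm to the left of lens 2 (overall magnification ≈ -0.14).

11.7 cm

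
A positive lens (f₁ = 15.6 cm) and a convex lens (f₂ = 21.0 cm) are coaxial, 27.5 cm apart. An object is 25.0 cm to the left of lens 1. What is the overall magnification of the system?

m = -0.996

Lens 1: 1/d_i1 = 1/(15.6) − 1/(25.0) = 0.02410, so d_i1 = 41.49 cm; m₁ = −d_i1/d_o1 = -1.660.
d_o2 = 27.5 − (41.49) = -13.99 cm (virtual object).
Lens 2: 1/d_i2 = 1/(21.0) − 1/(-13.99) = 0.1191, so d_i2 = 8.396 cm; m₂ = −d_i2/d_o2 = +0.6002.
m = m₁·m₂ = (-1.660)(+0.6002) = -0.996.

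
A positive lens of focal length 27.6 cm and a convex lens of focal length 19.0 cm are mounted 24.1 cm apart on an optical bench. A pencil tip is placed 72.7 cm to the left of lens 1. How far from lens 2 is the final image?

9.84 cm

Lens 1: 1/d_i1 = 1/f₁ − 1/d_o1 = 1/(27.6) − 1/(72.7) = 0.02248, so d_i1 = 44.49 cm.
The intermediate image is 44.49 cm to the right of lens 1, which lies 20.39 cm to the right of lens 2 — a virtual object — so d_o2 = −20.39 cm.
Lens 2: 1/d_i2 = 1/f₂ − 1/d_o2 = 1/(19.0) − 1/(-20.39) = 0.1017, so d_i2 = 9.84 cm.
The final image is real, 9.84 cm to the right of lens 2 (overall magnification ≈ -0.30).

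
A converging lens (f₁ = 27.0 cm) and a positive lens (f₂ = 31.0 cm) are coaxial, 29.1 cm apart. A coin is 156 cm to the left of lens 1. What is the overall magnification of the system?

m = -0.188

Lens 1: 1/d_i1 = 1/(27.0) − 1/(156) = 0.03063, so d_i1 = 32.65 cm; m₁ = −d_i1/d_o1 = -0.2093.
d_o2 = 29.1 − (32.65) = -3.550 cm (virtual object).
Lens 2: 1/d_i2 = 1/(31.0) − 1/(-3.550) = 0.3139, so d_i2 = 3.185 cm; m₂ = −d_i2/d_o2 = +0.8973.
m = m₁·m₂ = (-0.2093)(+0.8973) = -0.188.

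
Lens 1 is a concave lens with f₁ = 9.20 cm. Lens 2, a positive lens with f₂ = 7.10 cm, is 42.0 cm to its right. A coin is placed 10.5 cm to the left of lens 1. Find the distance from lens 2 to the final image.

Lens 1 is diverging, so f₁ = −9.20 cm.
Lens 1: 1/d_i1 = 1/f₁ − 1/d_o1 = 1/(-9.20) − 1/(10.5) = -0.2039, so d_i1 = -4.904 cm.
The intermediate image is 4.904 cm to the left of lens 1 (virtual), which is 42.0 − (-4.904) = 46.90 cm to the left of lens 2, so d_o2 = +46.90 cm.
Lens 2: 1/d_i2 = 1/f₂ − 1/d_o2 = 1/(7.10) − 1/(46.90) = 0.1195, so d_i2 = 8.37 cm.
The final image is real, 8.37 cm to the right of lens 2 (overall magnification ≈ -0.083).

8.37 cm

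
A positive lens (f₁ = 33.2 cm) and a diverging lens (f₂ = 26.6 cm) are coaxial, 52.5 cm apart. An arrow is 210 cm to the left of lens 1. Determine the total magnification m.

Lens 1: 1/d_i1 = 1/(33.2) − 1/(210) = 0.02536, so d_i1 = 39.43 cm; m₁ = −d_i1/d_o1 = -0.1878.
d_o2 = 52.5 − (39.43) = 13.07 cm.
f₂ = −26.6 cm (diverging).
Lens 2: 1/d_i2 = 1/(-26.6) − 1/(13.07) = -0.1141, so d_i2 = -8.764 cm; m₂ = −d_i2/d_o2 = +0.6705.
m = m₁·m₂ = (-0.1878)(+0.6705) = -0.126.

m = -0.126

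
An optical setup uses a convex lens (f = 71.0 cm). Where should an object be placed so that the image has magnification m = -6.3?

m = −d_i/d_o ⇒ d_i = −m·d_o.
1/f = 1/d_o + 1/d_i = 1/d_o − 1/(m·d_o) = (1 − 1/m)/d_o, so d_o = f(1 − 1/m) = (71.00)(1 − 1/(-6.3)) = 82.3 cm.

82.3 cm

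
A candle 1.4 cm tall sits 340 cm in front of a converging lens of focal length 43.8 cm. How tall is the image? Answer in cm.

1/d_i = 1/f − 1/d_o = 1/(43.80) − 1/(340) = 0.01989, so d_i = 50.28 cm.
m = −d_i/d_o = -0.1479.
|h_i| = |m|·h_o = 0.1479 × 1.4 = 0.207 cm. The image is real, inverted and reduced, on the far side of the lens.

0.207 cm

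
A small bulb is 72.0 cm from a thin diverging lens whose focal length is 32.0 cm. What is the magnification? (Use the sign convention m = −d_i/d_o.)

m = +0.308

For a diverging lens, f = -32.0 cm.
1/d_i = 1/f − 1/d_o = 1/(-32.00) − 1/(72.0) = -0.04514, so d_i = -22.15 cm.
m = −d_i/d_o = −(-22.15)/(72.0) = +0.308.
The image is virtual, upright and reduced, on the same side as the object.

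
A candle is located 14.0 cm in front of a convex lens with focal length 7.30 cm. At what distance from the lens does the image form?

Lens equation: 1/v = 1/f − 1/u = 1/(7.300) − 1/(14.0) = 0.1370 − 0.07143 = 0.06556, so v = 15.3 cm.
The image is real, inverted and enlarged, on the far side of the lens.

15.3 cm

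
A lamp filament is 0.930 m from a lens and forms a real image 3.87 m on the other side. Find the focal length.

f = 0.750 m (converging)

Real image ⇒ d_i = +3.87 m.
1/f = 1/d_o + 1/d_i = 1/(0.930) + 1/(3.87) = 1.334, so f = 0.750 m.
Since f is positive, the lens is converging.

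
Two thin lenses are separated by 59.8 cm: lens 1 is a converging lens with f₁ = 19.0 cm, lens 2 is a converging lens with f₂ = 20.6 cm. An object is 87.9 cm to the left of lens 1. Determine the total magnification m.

Lens 1: 1/d_i1 = 1/(19.0) − 1/(87.9) = 0.04126, so d_i1 = 24.24 cm; m₁ = −d_i1/d_o1 = -0.2758.
d_o2 = 59.8 − (24.24) = 35.56 cm.
Lens 2: 1/d_i2 = 1/(20.6) − 1/(35.56) = 0.02042, so d_i2 = 48.97 cm; m₂ = −d_i2/d_o2 = -1.377.
m = m₁·m₂ = (-0.2758)(-1.377) = +0.380.

m = +0.380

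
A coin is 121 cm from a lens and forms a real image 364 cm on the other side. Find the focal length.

Real image ⇒ d_i = +364 cm.
1/f = 1/d_o + 1/d_i = 1/(121) + 1/(364) = 0.01101, so f = 90.8 cm.
Since f is positive, the lens is converging.

f = 90.8 cm (converging)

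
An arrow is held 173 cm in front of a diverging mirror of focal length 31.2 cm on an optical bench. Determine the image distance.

For a diverging mirror, f = -31.2 cm.
Mirror equation: 1/s_i = 1/f − 1/s_o = 1/(-31.20) − 1/(173) = -0.03205 − 0.005780 = -0.03783, so s_i = -26.4 cm.
The image is virtual, upright and reduced, behind the mirror.

26.4 cm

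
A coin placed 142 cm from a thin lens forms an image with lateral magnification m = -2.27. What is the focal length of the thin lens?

f = 98.6 cm (converging)

m = −d_i/d_o ⇒ d_i = −m·d_o = −(-2.27)·(142) = 322.3 cm.
1/f = 1/d_o + 1/d_i = 1/(142) + 1/(322.3) = 0.01014, so f = 98.6 cm.
Since f is positive, the thin lens is converging.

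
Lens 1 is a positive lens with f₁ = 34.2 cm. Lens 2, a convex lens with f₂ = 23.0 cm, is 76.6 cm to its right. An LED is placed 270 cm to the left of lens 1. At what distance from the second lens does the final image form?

Lens 1: 1/d_i1 = 1/f₁ − 1/d_o1 = 1/(34.2) − 1/(270) = 0.02554, so d_i1 = 39.16 cm.
The intermediate image is 39.16 cm to the right of lens 1, which is 76.6 − (39.16) = 37.44 cm to the left of lens 2, so d_o2 = +37.44 cm.
Lens 2: 1/d_i2 = 1/f₂ − 1/d_o2 = 1/(23.0) − 1/(37.44) = 0.01677, so d_i2 = 59.6 cm.
The final image is real, 59.6 cm to the right of lens 2 (overall magnification ≈ 0.23).

59.6 cm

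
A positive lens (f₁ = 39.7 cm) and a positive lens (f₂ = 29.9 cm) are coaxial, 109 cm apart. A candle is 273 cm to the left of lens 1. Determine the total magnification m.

m = +0.156

Lens 1: 1/d_i1 = 1/(39.7) − 1/(273) = 0.02153, so d_i1 = 46.46 cm; m₁ = −d_i1/d_o1 = -0.1702.
d_o2 = 109 − (46.46) = 62.54 cm.
Lens 2: 1/d_i2 = 1/(29.9) − 1/(62.54) = 0.01746, so d_i2 = 57.29 cm; m₂ = −d_i2/d_o2 = -0.9161.
m = m₁·m₂ = (-0.1702)(-0.9161) = +0.156.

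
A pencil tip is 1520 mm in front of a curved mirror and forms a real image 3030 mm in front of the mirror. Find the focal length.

f = 1010 mm (concave)

Real image ⇒ d_i = +3030 mm.
1/f = 1/d_o + 1/d_i = 1/(1520) + 1/(3030) = 0.0009879, so f = 1010 mm.
Since f is positive, the curved mirror is concave.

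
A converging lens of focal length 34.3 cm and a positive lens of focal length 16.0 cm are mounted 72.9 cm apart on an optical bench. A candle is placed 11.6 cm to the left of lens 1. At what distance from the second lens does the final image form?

Lens 1: 1/d_i1 = 1/f₁ − 1/d_o1 = 1/(34.3) − 1/(11.6) = -0.05705, so d_i1 = -17.53 cm.
The intermediate image is 17.53 cm to the left of lens 1 (virtual), which is 72.9 − (-17.53) = 90.43 cm to the left of lens 2, so d_o2 = +90.43 cm.
Lens 2: 1/d_i2 = 1/f₂ − 1/d_o2 = 1/(16.0) − 1/(90.43) = 0.05144, so d_i2 = 19.4 cm.
The final image is real, 19.4 cm to the right of lens 2 (overall magnification ≈ -0.32).

19.4 cm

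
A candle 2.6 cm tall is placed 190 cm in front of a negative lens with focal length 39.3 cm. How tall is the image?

0.446 cm

For a negative lens, f = -39.3 cm.
1/d_i = 1/f − 1/d_o = 1/(-39.30) − 1/(190) = -0.03071, so d_i = -32.56 cm.
m = −d_i/d_o = +0.1714.
|h_i| = |m|·h_o = 0.1714 × 2.6 = 0.446 cm. The image is virtual, upright and reduced, on the same side as the object.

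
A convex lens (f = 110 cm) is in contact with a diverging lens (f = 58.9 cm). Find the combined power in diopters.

P₁ = 1/f₁ = 1/(1.10 m) = +0.9091 D; P₂ = 1/f₂ = 1/(-0.589 m) = -1.698 D.
For thin lenses in contact, P = P₁ + P₂ = (+0.9091) + (-1.698) = -0.789 D.

P = -0.789 D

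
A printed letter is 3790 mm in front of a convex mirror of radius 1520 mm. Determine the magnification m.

f = R/2 = 1520/2 = 760.0 mm; for a convex mirror, f = -760.0 mm.
1/d_i = 1/f − 1/d_o = 1/(-760.0) − 1/(3790) = -0.001580, so d_i = -633.1 mm.
m = −d_i/d_o = −(-633.1)/(3790) = +0.167.
The image is virtual, upright and reduced, behind the mirror.

m = +0.167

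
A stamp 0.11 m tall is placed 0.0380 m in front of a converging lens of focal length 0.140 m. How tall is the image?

1/d_i = 1/f − 1/d_o = 1/(0.1400) − 1/(0.0380) = -19.17, so d_i = -0.05216 m.
m = −d_i/d_o = +1.373.
|h_i| = |m|·h_o = 1.373 × 0.11 = 0.151 m. The image is virtual, upright and enlarged, on the same side as the object.

0.151 m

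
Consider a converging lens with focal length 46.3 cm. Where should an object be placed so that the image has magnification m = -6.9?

m = −d_i/d_o ⇒ d_i = −m·d_o.
1/f = 1/d_o + 1/d_i = 1/d_o − 1/(m·d_o) = (1 − 1/m)/d_o, so d_o = f(1 − 1/m) = (46.30)(1 − 1/(-6.9)) = 53.0 cm.

53.0 cm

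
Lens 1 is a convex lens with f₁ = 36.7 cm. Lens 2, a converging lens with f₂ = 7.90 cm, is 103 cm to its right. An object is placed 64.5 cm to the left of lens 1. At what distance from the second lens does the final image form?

Lens 1: 1/d_i1 = 1/f₁ − 1/d_o1 = 1/(36.7) − 1/(64.5) = 0.01174, so d_i1 = 85.15 cm.
The intermediate image is 85.15 cm to the right of lens 1, which is 103 − (85.15) = 17.85 cm to the left of lens 2, so d_o2 = +17.85 cm.
Lens 2: 1/d_i2 = 1/f₂ − 1/d_o2 = 1/(7.90) − 1/(17.85) = 0.07056, so d_i2 = 14.2 cm.
The final image is real, 14.2 cm to the right of lens 2 (overall magnification ≈ 1.0).

14.2 cm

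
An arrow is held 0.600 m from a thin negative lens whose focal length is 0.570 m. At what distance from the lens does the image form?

0.292 m

For a negative lens, f = -0.570 m.
Lens equation: 1/s_i = 1/f − 1/s_o = 1/(-0.5700) − 1/(0.600) = -1.754 − 1.667 = -3.421, so s_i = -0.292 m.
The image is virtual, upright and reduced, on the same side as the object.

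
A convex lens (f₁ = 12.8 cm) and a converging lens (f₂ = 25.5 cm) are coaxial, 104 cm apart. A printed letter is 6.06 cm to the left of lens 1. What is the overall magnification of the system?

Lens 1: 1/d_i1 = 1/(12.8) − 1/(6.06) = -0.08689, so d_i1 = -11.51 cm; m₁ = −d_i1/d_o1 = +1.899.
d_o2 = 104 − (-11.51) = 115.5 cm.
Lens 2: 1/d_i2 = 1/(25.5) − 1/(115.5) = 0.03056, so d_i2 = 32.73 cm; m₂ = −d_i2/d_o2 = -0.2833.
m = m₁·m₂ = (+1.899)(-0.2833) = -0.538.

m = -0.538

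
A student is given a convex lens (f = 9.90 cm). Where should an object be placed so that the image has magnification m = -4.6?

m = −d_i/d_o ⇒ d_i = −m·d_o.
1/f = 1/d_o + 1/d_i = 1/d_o − 1/(m·d_o) = (1 − 1/m)/d_o, so d_o = f(1 − 1/m) = (9.900)(1 − 1/(-4.6)) = 12.1 cm.

12.1 cm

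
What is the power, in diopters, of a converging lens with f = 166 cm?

P = +0.602 D

f = 166 cm = 1.66 m.
P = 1/f = 1/(1.66 m) = +0.602 D.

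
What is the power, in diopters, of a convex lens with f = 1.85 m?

P = +0.541 D

P = 1/f = 1/(1.85 m) = +0.541 D.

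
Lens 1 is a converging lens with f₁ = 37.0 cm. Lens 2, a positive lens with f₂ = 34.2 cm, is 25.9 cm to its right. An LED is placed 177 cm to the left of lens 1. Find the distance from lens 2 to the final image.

13.0 cm

Lens 1: 1/d_i1 = 1/f₁ − 1/d_o1 = 1/(37.0) − 1/(177) = 0.02138, so d_i1 = 46.78 cm.
The intermediate image is 46.78 cm to the right of lens 1, which lies 20.88 cm to the right of lens 2 — a virtual object — so d_o2 = −20.88 cm.
Lens 2: 1/d_i2 = 1/f₂ − 1/d_o2 = 1/(34.2) − 1/(-20.88) = 0.07713, so d_i2 = 13.0 cm.
The final image is real, 13.0 cm to the right of lens 2 (overall magnification ≈ -0.16).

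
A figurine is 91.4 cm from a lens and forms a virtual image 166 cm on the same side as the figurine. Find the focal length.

f = 203 cm (converging)

Virtual image ⇒ d_i = −166 cm.
1/f = 1/d_o + 1/d_i = 1/(91.4) + 1/(-166) = 0.004917, so f = 203 cm.
Since f is positive, the lens is converging.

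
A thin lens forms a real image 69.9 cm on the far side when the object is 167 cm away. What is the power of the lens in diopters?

d_i = +69.9 cm.
1/f = 1/d_o + 1/d_i = 1/(167) + 1/(69.9) = 0.02029 cm⁻¹.
f = 49.28 cm = 0.4928 m, so P = 1/f = +2.03 D.

P = +2.03 D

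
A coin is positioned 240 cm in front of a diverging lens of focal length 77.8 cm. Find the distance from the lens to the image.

For a diverging lens, f = -77.8 cm.
Thin-lens equation: 1/q = 1/f − 1/p = 1/(-77.80) − 1/(240) = -0.01285 − 0.004167 = -0.01702, so q = -58.8 cm.
The image is virtual, upright and reduced, on the same side as the object.

58.8 cm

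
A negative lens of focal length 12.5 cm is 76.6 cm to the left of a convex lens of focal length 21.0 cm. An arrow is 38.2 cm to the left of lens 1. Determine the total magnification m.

f₁ = −12.5 cm (diverging).
Lens 1: 1/d_i1 = 1/(-12.5) − 1/(38.2) = -0.1062, so d_i1 = -9.418 cm; m₁ = −d_i1/d_o1 = +0.2465.
d_o2 = 76.6 − (-9.418) = 86.02 cm.
Lens 2: 1/d_i2 = 1/(21.0) − 1/(86.02) = 0.03599, so d_i2 = 27.78 cm; m₂ = −d_i2/d_o2 = -0.3230.
m = m₁·m₂ = (+0.2465)(-0.3230) = -0.0796.

m = -0.0796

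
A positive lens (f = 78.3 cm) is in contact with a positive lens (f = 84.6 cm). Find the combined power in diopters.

P₁ = 1/f₁ = 1/(0.783 m) = +1.277 D; P₂ = 1/f₂ = 1/(0.846 m) = +1.182 D.
For thin lenses in contact, P = P₁ + P₂ = (+1.277) + (+1.182) = +2.46 D.

P = +2.46 D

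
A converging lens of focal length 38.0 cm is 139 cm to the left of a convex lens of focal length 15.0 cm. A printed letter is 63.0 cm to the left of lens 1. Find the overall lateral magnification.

Lens 1: 1/d_i1 = 1/(38.0) − 1/(63.0) = 0.01044, so d_i1 = 95.76 cm; m₁ = −d_i1/d_o1 = -1.520.
d_o2 = 139 − (95.76) = 43.24 cm.
Lens 2: 1/d_i2 = 1/(15.0) − 1/(43.24) = 0.04354, so d_i2 = 22.97 cm; m₂ = −d_i2/d_o2 = -0.5312.
m = m₁·m₂ = (-1.520)(-0.5312) = +0.807.

m = +0.807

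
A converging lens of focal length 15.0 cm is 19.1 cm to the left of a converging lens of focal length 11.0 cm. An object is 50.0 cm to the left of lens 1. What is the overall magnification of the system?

m = -0.354

Lens 1: 1/d_i1 = 1/(15.0) − 1/(50.0) = 0.04667, so d_i1 = 21.43 cm; m₁ = −d_i1/d_o1 = -0.4286.
d_o2 = 19.1 − (21.43) = -2.330 cm (virtual object).
Lens 2: 1/d_i2 = 1/(11.0) − 1/(-2.330) = 0.5201, so d_i2 = 1.923 cm; m₂ = −d_i2/d_o2 = +0.8252.
m = m₁·m₂ = (-0.4286)(+0.8252) = -0.354.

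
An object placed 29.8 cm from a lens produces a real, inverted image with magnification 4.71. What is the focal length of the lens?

m = −d_i/d_o ⇒ d_i = −m·d_o = −(-4.71)·(29.8) = 140.4 cm.
1/f = 1/d_o + 1/d_i = 1/(29.8) + 1/(140.4) = 0.04068, so f = 24.6 cm.
Since f is positive, the lens is converging.

f = 24.6 cm (converging)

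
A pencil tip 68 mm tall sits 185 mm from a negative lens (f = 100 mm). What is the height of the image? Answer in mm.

For a negative lens, f = -100 mm.
1/d_i = 1/f − 1/d_o = 1/(-100.0) − 1/(185) = -0.01541, so d_i = -64.91 mm.
m = −d_i/d_o = +0.3509.
|h_i| = |m|·h_o = 0.3509 × 68 = 23.9 mm. The image is virtual, upright and reduced, on the same side as the object.

23.9 mm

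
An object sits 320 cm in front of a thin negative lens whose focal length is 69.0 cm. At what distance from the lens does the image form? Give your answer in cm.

56.8 cm

For a negative lens, f = -69.0 cm.
Thin-lens equation: 1/d_i = 1/f − 1/d_o = 1/(-69.00) − 1/(320) = -0.01449 − 0.003125 = -0.01762, so d_i = -56.8 cm.
The image is virtual, upright and reduced, on the same side as the object.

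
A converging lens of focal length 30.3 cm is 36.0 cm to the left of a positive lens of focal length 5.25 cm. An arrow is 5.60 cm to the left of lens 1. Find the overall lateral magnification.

m = -0.171

Lens 1: 1/d_i1 = 1/(30.3) − 1/(5.60) = -0.1456, so d_i1 = -6.870 cm; m₁ = −d_i1/d_o1 = +1.227.
d_o2 = 36.0 − (-6.870) = 42.87 cm.
Lens 2: 1/d_i2 = 1/(5.25) − 1/(42.87) = 0.1671, so d_i2 = 5.983 cm; m₂ = −d_i2/d_o2 = -0.1396.
m = m₁·m₂ = (+1.227)(-0.1396) = -0.171.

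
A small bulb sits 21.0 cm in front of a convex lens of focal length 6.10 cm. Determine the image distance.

8.60 cm

Lens equation: 1/q = 1/f − 1/p = 1/(6.100) − 1/(21.0) = 0.1639 − 0.04762 = 0.1163, so q = 8.60 cm.
The image is real, inverted and reduced, on the far side of the lens.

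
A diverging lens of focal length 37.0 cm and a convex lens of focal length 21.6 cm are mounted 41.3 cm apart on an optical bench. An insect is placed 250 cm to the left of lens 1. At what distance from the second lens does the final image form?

Lens 1 is diverging, so f₁ = −37.0 cm.
Lens 1: 1/d_i1 = 1/f₁ − 1/d_o1 = 1/(-37.0) − 1/(250) = -0.03103, so d_i1 = -32.23 cm.
The intermediate image is 32.23 cm to the left of lens 1 (virtual), which is 41.3 − (-32.23) = 73.53 cm to the left of lens 2, so d_o2 = +73.53 cm.
Lens 2: 1/d_i2 = 1/f₂ − 1/d_o2 = 1/(21.6) − 1/(73.53) = 0.03270, so d_i2 = 30.6 cm.
The final image is real, 30.6 cm to the right of lens 2 (overall magnification ≈ -0.054).

30.6 cm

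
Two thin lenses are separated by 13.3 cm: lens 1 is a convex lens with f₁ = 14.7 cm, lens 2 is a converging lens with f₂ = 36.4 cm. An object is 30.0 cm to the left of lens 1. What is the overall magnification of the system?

Lens 1: 1/d_i1 = 1/(14.7) − 1/(30.0) = 0.03469, so d_i1 = 28.82 cm; m₁ = −d_i1/d_o1 = -0.9607.
d_o2 = 13.3 − (28.82) = -15.52 cm (virtual object).
Lens 2: 1/d_i2 = 1/(36.4) − 1/(-15.52) = 0.09191, so d_i2 = 10.88 cm; m₂ = −d_i2/d_o2 = +0.7011.
m = m₁·m₂ = (-0.9607)(+0.7011) = -0.674.

m = -0.674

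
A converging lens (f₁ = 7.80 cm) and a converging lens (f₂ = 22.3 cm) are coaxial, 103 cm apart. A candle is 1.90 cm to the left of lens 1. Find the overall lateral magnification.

m = -0.354

Lens 1: 1/d_i1 = 1/(7.80) − 1/(1.90) = -0.3981, so d_i1 = -2.512 cm; m₁ = −d_i1/d_o1 = +1.322.
d_o2 = 103 − (-2.512) = 105.5 cm.
Lens 2: 1/d_i2 = 1/(22.3) − 1/(105.5) = 0.03536, so d_i2 = 28.28 cm; m₂ = −d_i2/d_o2 = -0.2680.
m = m₁·m₂ = (+1.322)(-0.2680) = -0.354.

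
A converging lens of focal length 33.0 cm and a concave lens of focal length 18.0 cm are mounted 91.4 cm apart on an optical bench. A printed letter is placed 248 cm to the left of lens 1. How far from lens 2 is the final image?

Lens 1: 1/d_i1 = 1/f₁ − 1/d_o1 = 1/(33.0) − 1/(248) = 0.02627, so d_i1 = 38.07 cm.
The intermediate image is 38.07 cm to the right of lens 1, which is 91.4 − (38.07) = 53.33 cm to the left of lens 2, so d_o2 = +53.33 cm.
Lens 2 is diverging, so f₂ = −18.0 cm.
Lens 2: 1/d_i2 = 1/f₂ − 1/d_o2 = 1/(-18.0) − 1/(53.33) = -0.07431, so d_i2 = -13.5 cm.
The final image is virtual, 13.5 cm to the left of lens 2 (overall magnification ≈ -0.039).

13.5 cm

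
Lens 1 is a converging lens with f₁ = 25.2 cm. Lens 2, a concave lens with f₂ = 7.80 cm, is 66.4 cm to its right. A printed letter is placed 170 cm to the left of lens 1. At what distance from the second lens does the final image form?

Lens 1: 1/d_i1 = 1/f₁ − 1/d_o1 = 1/(25.2) − 1/(170) = 0.03380, so d_i1 = 29.59 cm.
The intermediate image is 29.59 cm to the right of lens 1, which is 66.4 − (29.59) = 36.81 cm to the left of lens 2, so d_o2 = +36.81 cm.
Lens 2 is diverging, so f₂ = −7.80 cm.
Lens 2: 1/d_i2 = 1/f₂ − 1/d_o2 = 1/(-7.80) − 1/(36.81) = -0.1554, so d_i2 = -6.44 cm.
The final image is virtual, 6.44 cm to the left of lens 2 (overall magnification ≈ -0.030).

6.44 cm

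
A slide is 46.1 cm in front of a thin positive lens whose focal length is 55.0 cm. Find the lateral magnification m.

1/d_i = 1/f − 1/d_o = 1/(55.00) − 1/(46.1) = -0.003510, so d_i = -284.9 cm.
m = −d_i/d_o = −(-284.9)/(46.1) = +6.18.
The image is virtual, upright and enlarged, on the same side as the object.

m = +6.18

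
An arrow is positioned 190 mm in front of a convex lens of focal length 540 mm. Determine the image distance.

Lens equation: 1/d_i = 1/f − 1/d_o = 1/(540.0) − 1/(190) = 0.001852 − 0.005263 = -0.003411, so d_i = -293 mm.
The image is virtual, upright and enlarged, on the same side as the object.

293 mm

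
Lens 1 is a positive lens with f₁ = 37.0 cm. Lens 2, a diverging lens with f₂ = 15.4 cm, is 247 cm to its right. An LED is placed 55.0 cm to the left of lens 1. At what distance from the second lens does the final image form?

Lens 1: 1/d_i1 = 1/f₁ − 1/d_o1 = 1/(37.0) − 1/(55.0) = 0.008845, so d_i1 = 113.1 cm.
The intermediate image is 113.1 cm to the right of lens 1, which is 247 − (113.1) = 133.9 cm to the left of lens 2, so d_o2 = +133.9 cm.
Lens 2 is diverging, so f₂ = −15.4 cm.
Lens 2: 1/d_i2 = 1/f₂ − 1/d_o2 = 1/(-15.4) − 1/(133.9) = -0.07240, so d_i2 = -13.8 cm.
The final image is virtual, 13.8 cm to the left of lens 2 (overall magnification ≈ -0.21).

13.8 cm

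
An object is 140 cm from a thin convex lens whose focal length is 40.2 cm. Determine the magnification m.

1/d_i = 1/f − 1/d_o = 1/(40.20) − 1/(140) = 0.01773, so d_i = 56.39 cm.
m = −d_i/d_o = −(56.39)/(140) = -0.403.
The image is real, inverted and reduced, on the far side of the lens.

m = -0.403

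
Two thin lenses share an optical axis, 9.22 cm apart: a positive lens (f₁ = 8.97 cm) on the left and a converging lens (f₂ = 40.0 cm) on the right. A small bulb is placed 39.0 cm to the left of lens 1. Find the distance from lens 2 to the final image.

2.29 cm

Lens 1: 1/d_i1 = 1/f₁ − 1/d_o1 = 1/(8.97) − 1/(39.0) = 0.08584, so d_i1 = 11.65 cm.
The intermediate image is 11.65 cm to the right of lens 1, which lies 2.430 cm to the right of lens 2 — a virtual object — so d_o2 = −2.430 cm.
Lens 2: 1/d_i2 = 1/f₂ − 1/d_o2 = 1/(40.0) − 1/(-2.430) = 0.4365, so d_i2 = 2.29 cm.
The final image is real, 2.29 cm to the right of lens 2 (overall magnification ≈ -0.28).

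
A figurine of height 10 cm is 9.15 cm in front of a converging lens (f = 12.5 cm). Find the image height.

1/d_i = 1/f − 1/d_o = 1/(12.50) − 1/(9.15) = -0.02929, so d_i = -34.14 cm.
m = −d_i/d_o = +3.731.
|h_i| = |m|·h_o = 3.731 × 10 = 37.3 cm. The image is virtual, upright and enlarged, on the same side as the object.

37.3 cm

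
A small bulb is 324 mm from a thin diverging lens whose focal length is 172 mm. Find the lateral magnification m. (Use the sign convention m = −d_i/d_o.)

For a diverging lens, f = -172 mm.
1/d_i = 1/f − 1/d_o = 1/(-172.0) − 1/(324) = -0.008900, so d_i = -112.4 mm.
m = −d_i/d_o = −(-112.4)/(324) = +0.347.
The image is virtual, upright and reduced, on the same side as the object.

m = +0.347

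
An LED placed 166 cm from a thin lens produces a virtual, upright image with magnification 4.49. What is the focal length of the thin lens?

m = −d_i/d_o ⇒ d_i = −m·d_o = −(+4.49)·(166) = -745.3 cm.
1/f = 1/d_o + 1/d_i = 1/(166) + 1/(-745.3) = 0.004682, so f = 214 cm.
Since f is positive, the thin lens is converging.

f = 214 cm (converging)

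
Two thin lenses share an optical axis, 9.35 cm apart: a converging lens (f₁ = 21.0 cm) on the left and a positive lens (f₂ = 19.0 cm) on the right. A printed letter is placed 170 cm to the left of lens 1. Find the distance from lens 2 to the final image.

8.26 cm

Lens 1: 1/d_i1 = 1/f₁ − 1/d_o1 = 1/(21.0) − 1/(170) = 0.04174, so d_i1 = 23.96 cm.
The intermediate image is 23.96 cm to the right of lens 1, which lies 14.61 cm to the right of lens 2 — a virtual object — so d_o2 = −14.61 cm.
Lens 2: 1/d_i2 = 1/f₂ − 1/d_o2 = 1/(19.0) − 1/(-14.61) = 0.1211, so d_i2 = 8.26 cm.
The final image is real, 8.26 cm to the right of lens 2 (overall magnification ≈ -0.080).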